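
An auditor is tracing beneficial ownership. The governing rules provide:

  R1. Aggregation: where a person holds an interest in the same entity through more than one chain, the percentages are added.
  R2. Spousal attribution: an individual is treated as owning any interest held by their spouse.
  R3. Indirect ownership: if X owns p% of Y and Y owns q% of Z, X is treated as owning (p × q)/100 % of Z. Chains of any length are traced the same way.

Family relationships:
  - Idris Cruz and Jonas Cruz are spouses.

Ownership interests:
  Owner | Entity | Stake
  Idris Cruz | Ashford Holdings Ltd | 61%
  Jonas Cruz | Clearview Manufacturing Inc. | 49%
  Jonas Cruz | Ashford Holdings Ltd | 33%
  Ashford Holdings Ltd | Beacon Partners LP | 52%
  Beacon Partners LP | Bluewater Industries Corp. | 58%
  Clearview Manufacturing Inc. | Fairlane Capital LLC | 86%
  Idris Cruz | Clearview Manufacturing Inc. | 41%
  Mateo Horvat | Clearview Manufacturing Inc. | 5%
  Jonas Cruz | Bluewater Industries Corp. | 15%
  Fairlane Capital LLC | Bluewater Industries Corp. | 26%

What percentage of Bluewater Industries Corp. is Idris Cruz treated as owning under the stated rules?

63.4744%

By spousal attribution (R2), Idris Cruz is treated as also owning Jonas Cruz's interest in Clearview Manufacturing Inc, giving 41% + 49% = 90%.
By spousal attribution (R2), Idris Cruz is treated as also owning Jonas Cruz's interest in Ashford Holdings Ltd, giving 61% + 33% = 94%.
By spousal attribution (R2), Idris Cruz is treated as owning Jonas Cruz's 15% interest in Bluewater Industries Corp.
Chain via Clearview Manufacturing Inc. → Fairlane Capital LLC (R3): 90% × 86% × 26% = 20.124% of Bluewater Industries Corp.
Chain via Ashford Holdings Ltd → Beacon Partners LP (R3): 94% × 52% × 58% = 28.3504% of Bluewater Industries Corp.
Direct interest in Bluewater Industries Corp: 15%.
Aggregating (R1): 20.124% + 28.3504% + 15% = 63.4744%.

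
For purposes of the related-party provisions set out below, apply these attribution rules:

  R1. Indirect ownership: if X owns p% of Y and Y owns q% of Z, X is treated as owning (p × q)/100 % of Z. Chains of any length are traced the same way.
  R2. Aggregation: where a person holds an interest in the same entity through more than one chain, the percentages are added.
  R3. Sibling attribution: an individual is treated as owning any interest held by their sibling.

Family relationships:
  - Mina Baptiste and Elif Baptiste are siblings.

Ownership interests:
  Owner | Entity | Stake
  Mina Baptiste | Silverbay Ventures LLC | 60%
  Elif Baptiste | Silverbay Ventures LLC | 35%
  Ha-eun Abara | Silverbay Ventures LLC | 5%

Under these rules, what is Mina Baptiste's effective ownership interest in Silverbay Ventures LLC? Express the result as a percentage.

95%

By sibling attribution (R3), Mina Baptiste is treated as also owning Elif Baptiste's interest in Silverbay Ventures LLC, giving 60% + 35% = 95%.
Direct interest in Silverbay Ventures LLC: 95%.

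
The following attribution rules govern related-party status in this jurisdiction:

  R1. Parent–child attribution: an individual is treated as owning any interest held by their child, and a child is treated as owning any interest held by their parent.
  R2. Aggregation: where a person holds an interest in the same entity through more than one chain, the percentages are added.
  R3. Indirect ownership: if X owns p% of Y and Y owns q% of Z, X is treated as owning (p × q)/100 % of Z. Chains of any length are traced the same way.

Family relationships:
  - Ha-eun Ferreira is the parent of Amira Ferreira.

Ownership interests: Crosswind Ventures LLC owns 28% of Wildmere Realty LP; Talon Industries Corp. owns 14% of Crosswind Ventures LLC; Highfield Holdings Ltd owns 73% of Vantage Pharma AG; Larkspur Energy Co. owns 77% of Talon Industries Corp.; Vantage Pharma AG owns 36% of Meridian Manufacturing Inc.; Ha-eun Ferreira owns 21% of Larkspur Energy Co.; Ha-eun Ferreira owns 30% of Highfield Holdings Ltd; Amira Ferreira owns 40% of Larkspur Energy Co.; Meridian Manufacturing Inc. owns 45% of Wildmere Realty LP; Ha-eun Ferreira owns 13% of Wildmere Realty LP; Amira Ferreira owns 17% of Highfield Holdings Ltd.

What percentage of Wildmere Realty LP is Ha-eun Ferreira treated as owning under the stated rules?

By parent–child attribution (R1), Ha-eun Ferreira is treated as also owning Amira Ferreira's interest in Highfield Holdings Ltd, giving 30% + 17% = 47%.
By parent–child attribution (R1), Ha-eun Ferreira is treated as also owning Amira Ferreira's interest in Larkspur Energy Co, giving 21% + 40% = 61%.
Chain via Highfield Holdings Ltd → Vantage Pharma AG → Meridian Manufacturing Inc. (R3): 47% × 73% × 36% × 45% = 5.55822% of Wildmere Realty LP.
Chain via Larkspur Energy Co. → Talon Industries Corp. → Crosswind Ventures LLC (R3): 61% × 77% × 14% × 28% = 1.841224% of Wildmere Realty LP.
Direct interest in Wildmere Realty LP: 13%.
Aggregating (R2): 5.55822% + 1.841224% + 13% = 20.399444%.

20.399444%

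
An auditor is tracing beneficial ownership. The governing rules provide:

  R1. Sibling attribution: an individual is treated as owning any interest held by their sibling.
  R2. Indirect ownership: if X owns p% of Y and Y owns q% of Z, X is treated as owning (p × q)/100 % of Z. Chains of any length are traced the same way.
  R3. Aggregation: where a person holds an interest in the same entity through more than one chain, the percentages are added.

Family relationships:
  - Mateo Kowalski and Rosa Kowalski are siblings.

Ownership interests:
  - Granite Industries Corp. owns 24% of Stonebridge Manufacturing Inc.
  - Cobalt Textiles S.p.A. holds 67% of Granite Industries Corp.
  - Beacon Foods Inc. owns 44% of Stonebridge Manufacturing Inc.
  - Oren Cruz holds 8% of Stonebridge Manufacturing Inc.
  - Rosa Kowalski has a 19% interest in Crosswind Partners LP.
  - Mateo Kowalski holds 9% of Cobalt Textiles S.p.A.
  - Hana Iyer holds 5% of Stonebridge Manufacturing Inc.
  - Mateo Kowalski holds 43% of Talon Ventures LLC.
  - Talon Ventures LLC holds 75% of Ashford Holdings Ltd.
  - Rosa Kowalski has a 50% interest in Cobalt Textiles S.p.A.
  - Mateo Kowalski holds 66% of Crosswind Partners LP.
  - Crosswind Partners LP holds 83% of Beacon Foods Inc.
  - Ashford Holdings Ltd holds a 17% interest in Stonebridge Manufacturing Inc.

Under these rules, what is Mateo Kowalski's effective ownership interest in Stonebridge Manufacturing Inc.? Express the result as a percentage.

46.0117%

By sibling attribution (R1), Mateo Kowalski is treated as also owning Rosa Kowalski's interest in Cobalt Textiles S.p.A, giving 9% + 50% = 59%.
By sibling attribution (R1), Mateo Kowalski is treated as also owning Rosa Kowalski's interest in Crosswind Partners LP, giving 66% + 19% = 85%.
Chain via Talon Ventures LLC → Ashford Holdings Ltd (R2): 43% × 75% × 17% = 5.4825% of Stonebridge Manufacturing Inc.
Chain via Cobalt Textiles S.p.A. → Granite Industries Corp. (R2): 59% × 67% × 24% = 9.4872% of Stonebridge Manufacturing Inc.
Chain via Crosswind Partners LP → Beacon Foods Inc. (R2): 85% × 83% × 44% = 31.042% of Stonebridge Manufacturing Inc.
Aggregating (R3): 5.4825% + 9.4872% + 31.042% = 46.0117%.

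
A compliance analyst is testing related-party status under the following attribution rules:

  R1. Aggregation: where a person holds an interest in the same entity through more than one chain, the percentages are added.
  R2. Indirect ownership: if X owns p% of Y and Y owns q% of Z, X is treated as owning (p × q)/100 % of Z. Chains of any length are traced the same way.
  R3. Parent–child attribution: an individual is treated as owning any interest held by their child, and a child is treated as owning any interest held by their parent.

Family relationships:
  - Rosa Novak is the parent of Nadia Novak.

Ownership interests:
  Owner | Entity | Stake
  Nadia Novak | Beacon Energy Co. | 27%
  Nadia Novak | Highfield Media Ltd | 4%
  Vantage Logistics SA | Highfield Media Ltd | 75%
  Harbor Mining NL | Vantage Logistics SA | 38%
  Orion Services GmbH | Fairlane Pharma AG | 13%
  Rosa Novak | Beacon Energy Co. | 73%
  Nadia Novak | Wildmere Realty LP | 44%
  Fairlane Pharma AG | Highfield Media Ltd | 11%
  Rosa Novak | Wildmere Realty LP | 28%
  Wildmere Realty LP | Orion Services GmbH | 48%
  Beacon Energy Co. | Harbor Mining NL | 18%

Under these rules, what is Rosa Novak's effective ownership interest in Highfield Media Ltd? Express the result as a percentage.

9.624208%

By parent–child attribution (R3), Rosa Novak is treated as also owning Nadia Novak's interest in Wildmere Realty LP, giving 28% + 44% = 72%.
By parent–child attribution (R3), Rosa Novak is treated as also owning Nadia Novak's interest in Beacon Energy Co, giving 73% + 27% = 100%.
By parent–child attribution (R3), Rosa Novak is treated as owning Nadia Novak's 4% interest in Highfield Media Ltd.
Chain via Wildmere Realty LP → Orion Services GmbH → Fairlane Pharma AG (R2): 72% × 48% × 13% × 11% = 0.494208% of Highfield Media Ltd.
Chain via Beacon Energy Co. → Harbor Mining NL → Vantage Logistics SA (R2): 100% × 18% × 38% × 75% = 5.13% of Highfield Media Ltd.
Direct interest in Highfield Media Ltd: 4%.
Aggregating (R1): 0.494208% + 5.13% + 4% = 9.624208%.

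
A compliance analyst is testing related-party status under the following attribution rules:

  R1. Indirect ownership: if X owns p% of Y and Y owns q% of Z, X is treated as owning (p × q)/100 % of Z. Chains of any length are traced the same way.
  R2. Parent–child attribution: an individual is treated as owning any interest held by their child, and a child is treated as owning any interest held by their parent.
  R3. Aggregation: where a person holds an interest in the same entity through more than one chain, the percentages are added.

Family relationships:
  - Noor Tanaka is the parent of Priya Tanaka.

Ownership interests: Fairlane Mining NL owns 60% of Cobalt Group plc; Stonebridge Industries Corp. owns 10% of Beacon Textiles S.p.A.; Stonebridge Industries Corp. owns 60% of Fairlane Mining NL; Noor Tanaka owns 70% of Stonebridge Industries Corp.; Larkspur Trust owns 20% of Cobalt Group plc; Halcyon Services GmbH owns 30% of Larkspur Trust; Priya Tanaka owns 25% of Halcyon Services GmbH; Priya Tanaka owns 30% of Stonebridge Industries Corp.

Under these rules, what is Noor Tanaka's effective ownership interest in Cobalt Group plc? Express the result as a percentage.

37.5%

By parent–child attribution (R2), Noor Tanaka is treated as also owning Priya Tanaka's interest in Stonebridge Industries Corp, giving 70% + 30% = 100%.
By parent–child attribution (R2), Noor Tanaka is treated as owning Priya Tanaka's 25% interest in Halcyon Services GmbH.
Chain via Stonebridge Industries Corp. → Fairlane Mining NL (R1): 100% × 60% × 60% = 36% of Cobalt Group plc.
Chain via Halcyon Services GmbH → Larkspur Trust (R1): 25% × 30% × 20% = 1.5% of Cobalt Group plc.
Aggregating (R3): 36% + 1.5% = 37.5%.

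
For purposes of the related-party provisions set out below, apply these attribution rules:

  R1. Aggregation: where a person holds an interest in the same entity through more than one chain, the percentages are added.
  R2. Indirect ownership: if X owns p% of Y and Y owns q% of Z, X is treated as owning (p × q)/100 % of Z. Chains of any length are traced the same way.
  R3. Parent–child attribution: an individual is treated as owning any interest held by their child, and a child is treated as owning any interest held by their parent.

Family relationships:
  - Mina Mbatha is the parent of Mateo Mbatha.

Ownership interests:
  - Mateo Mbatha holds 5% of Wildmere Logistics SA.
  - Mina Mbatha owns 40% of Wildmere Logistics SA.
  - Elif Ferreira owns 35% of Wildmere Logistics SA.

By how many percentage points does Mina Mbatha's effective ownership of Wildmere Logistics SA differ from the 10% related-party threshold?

35

By parent–child attribution (R3), Mina Mbatha is treated as also owning Mateo Mbatha's interest in Wildmere Logistics SA, giving 40% + 5% = 45%.
Direct interest in Wildmere Logistics SA: 45%.
45% exceeds the 10% threshold by 35 percentage points.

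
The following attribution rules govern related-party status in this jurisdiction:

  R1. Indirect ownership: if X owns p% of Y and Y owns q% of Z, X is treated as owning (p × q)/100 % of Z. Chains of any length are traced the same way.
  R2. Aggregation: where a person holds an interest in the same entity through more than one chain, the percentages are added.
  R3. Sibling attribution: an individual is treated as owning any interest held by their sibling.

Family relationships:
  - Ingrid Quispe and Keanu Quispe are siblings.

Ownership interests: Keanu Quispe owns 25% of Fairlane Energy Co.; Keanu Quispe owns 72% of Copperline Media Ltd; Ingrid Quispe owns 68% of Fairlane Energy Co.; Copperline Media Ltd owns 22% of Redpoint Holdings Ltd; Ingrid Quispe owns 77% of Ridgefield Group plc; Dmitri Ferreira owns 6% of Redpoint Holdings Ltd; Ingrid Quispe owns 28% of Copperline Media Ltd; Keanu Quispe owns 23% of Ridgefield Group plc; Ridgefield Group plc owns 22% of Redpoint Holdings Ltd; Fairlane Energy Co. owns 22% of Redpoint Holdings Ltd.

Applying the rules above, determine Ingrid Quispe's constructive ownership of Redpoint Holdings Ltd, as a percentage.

64.46%

By sibling attribution (R3), Ingrid Quispe is treated as also owning Keanu Quispe's interest in Copperline Media Ltd, giving 28% + 72% = 100%.
By sibling attribution (R3), Ingrid Quispe is treated as also owning Keanu Quispe's interest in Fairlane Energy Co, giving 68% + 25% = 93%.
By sibling attribution (R3), Ingrid Quispe is treated as also owning Keanu Quispe's interest in Ridgefield Group plc, giving 77% + 23% = 100%.
Chain via Copperline Media Ltd (R1): 100% × 22% = 22% of Redpoint Holdings Ltd.
Chain via Fairlane Energy Co. (R1): 93% × 22% = 20.46% of Redpoint Holdings Ltd.
Chain via Ridgefield Group plc (R1): 100% × 22% = 22% of Redpoint Holdings Ltd.
Aggregating (R2): 22% + 20.46% + 22% = 64.46%.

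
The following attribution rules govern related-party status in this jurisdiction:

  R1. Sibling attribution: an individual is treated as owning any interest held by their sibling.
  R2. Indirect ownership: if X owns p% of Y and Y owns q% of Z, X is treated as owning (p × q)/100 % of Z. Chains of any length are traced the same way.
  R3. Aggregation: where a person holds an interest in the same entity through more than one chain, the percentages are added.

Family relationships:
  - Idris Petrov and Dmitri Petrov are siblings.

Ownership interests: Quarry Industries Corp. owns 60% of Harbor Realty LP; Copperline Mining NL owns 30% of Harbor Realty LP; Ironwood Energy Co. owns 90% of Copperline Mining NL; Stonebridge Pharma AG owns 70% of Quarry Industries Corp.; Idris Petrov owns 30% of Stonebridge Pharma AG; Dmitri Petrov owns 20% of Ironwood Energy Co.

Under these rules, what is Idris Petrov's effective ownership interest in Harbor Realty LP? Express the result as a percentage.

18%

By sibling attribution (R1), Idris Petrov is treated as owning Dmitri Petrov's 20% interest in Ironwood Energy Co.
Chain via Stonebridge Pharma AG → Quarry Industries Corp. (R2): 30% × 70% × 60% = 12.6% of Harbor Realty LP.
Chain via Ironwood Energy Co. → Copperline Mining NL (R2): 20% × 90% × 30% = 5.4% of Harbor Realty LP.
Aggregating (R3): 12.6% + 5.4% = 18%.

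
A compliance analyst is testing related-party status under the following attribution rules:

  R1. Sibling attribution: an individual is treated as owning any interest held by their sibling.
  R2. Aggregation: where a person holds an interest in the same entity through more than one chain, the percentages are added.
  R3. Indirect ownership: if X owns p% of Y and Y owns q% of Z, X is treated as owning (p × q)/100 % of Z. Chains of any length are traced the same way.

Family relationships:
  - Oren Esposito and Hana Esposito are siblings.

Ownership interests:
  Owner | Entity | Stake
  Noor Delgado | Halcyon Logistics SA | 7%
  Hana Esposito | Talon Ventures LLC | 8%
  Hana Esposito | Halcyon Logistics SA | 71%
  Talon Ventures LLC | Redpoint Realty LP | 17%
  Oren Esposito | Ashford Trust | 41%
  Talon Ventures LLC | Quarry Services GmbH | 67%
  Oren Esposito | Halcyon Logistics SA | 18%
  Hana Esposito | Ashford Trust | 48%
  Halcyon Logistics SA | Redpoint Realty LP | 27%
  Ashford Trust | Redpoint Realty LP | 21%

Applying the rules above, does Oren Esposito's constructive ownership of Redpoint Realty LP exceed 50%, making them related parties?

By sibling attribution (R1), Oren Esposito is treated as also owning Hana Esposito's interest in Ashford Trust, giving 41% + 48% = 89%.
By sibling attribution (R1), Oren Esposito is treated as also owning Hana Esposito's interest in Halcyon Logistics SA, giving 18% + 71% = 89%.
By sibling attribution (R1), Oren Esposito is treated as owning Hana Esposito's 8% interest in Talon Ventures LLC.
Chain via Ashford Trust (R3): 89% × 21% = 18.69% of Redpoint Realty LP.
Chain via Halcyon Logistics SA (R3): 89% × 27% = 24.03% of Redpoint Realty LP.
Chain via Talon Ventures LLC (R3): 8% × 17% = 1.36% of Redpoint Realty LP.
Aggregating (R2): 18.69% + 24.03% + 1.36% = 44.08%.
44.08% does not exceed the 50% threshold, so Oren is not a related party to Redpoint Realty LP.

No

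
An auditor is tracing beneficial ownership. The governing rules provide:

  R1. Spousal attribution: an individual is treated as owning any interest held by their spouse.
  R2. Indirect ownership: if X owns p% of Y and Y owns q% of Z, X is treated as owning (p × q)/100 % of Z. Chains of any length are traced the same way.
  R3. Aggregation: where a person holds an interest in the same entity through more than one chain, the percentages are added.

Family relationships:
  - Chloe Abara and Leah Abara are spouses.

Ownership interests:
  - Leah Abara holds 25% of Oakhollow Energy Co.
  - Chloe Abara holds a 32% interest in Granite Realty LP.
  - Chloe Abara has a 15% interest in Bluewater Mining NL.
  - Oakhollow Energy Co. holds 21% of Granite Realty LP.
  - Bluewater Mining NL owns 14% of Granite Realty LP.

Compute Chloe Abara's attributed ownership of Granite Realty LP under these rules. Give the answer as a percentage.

By spousal attribution (R1), Chloe Abara is treated as owning Leah Abara's 25% interest in Oakhollow Energy Co.
Chain via Bluewater Mining NL (R2): 15% × 14% = 2.1% of Granite Realty LP.
Direct interest in Granite Realty LP: 32%.
Chain via Oakhollow Energy Co. (R2): 25% × 21% = 5.25% of Granite Realty LP.
Aggregating (R3): 2.1% + 32% + 5.25% = 39.35%.

39.35%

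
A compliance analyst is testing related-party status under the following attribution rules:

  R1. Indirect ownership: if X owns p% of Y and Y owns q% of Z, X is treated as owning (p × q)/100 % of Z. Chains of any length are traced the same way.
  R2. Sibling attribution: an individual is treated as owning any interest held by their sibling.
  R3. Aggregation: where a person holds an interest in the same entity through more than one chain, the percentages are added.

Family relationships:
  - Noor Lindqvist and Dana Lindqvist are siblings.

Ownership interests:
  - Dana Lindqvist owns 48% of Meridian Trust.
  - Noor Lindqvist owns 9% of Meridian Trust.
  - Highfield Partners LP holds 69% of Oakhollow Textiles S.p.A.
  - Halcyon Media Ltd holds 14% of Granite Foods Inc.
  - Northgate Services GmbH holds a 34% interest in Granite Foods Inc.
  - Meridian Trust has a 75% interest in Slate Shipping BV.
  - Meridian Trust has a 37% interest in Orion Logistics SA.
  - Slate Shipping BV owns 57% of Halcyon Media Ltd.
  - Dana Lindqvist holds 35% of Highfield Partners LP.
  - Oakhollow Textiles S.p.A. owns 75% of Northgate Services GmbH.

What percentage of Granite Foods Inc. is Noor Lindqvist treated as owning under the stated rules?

By sibling attribution (R2), Noor Lindqvist is treated as also owning Dana Lindqvist's interest in Meridian Trust, giving 9% + 48% = 57%.
By sibling attribution (R2), Noor Lindqvist is treated as owning Dana Lindqvist's 35% interest in Highfield Partners LP.
Chain via Meridian Trust → Slate Shipping BV → Halcyon Media Ltd (R1): 57% × 75% × 57% × 14% = 3.41145% of Granite Foods Inc.
Chain via Highfield Partners LP → Oakhollow Textiles S.p.A. → Northgate Services GmbH (R1): 35% × 69% × 75% × 34% = 6.15825% of Granite Foods Inc.
Aggregating (R3): 3.41145% + 6.15825% = 9.5697%.

9.5697%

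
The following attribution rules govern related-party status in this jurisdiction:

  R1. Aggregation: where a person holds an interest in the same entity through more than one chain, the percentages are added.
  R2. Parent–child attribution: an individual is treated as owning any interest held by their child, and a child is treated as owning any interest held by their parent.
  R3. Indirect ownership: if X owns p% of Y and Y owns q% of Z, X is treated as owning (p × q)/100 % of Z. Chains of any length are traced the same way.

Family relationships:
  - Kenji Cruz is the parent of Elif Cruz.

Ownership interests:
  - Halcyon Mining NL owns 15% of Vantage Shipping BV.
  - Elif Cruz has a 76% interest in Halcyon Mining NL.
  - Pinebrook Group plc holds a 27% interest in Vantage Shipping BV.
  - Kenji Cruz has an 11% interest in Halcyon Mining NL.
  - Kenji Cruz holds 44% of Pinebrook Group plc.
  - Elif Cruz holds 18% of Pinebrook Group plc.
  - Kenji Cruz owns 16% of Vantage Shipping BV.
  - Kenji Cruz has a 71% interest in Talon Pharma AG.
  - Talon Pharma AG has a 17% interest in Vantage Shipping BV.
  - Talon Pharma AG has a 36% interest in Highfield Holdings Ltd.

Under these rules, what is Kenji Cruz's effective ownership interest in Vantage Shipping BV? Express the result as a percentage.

By parent–child attribution (R2), Kenji Cruz is treated as also owning Elif Cruz's interest in Halcyon Mining NL, giving 11% + 76% = 87%.
By parent–child attribution (R2), Kenji Cruz is treated as also owning Elif Cruz's interest in Pinebrook Group plc, giving 44% + 18% = 62%.
Chain via Halcyon Mining NL (R3): 87% × 15% = 13.05% of Vantage Shipping BV.
Chain via Talon Pharma AG (R3): 71% × 17% = 12.07% of Vantage Shipping BV.
Chain via Pinebrook Group plc (R3): 62% × 27% = 16.74% of Vantage Shipping BV.
Direct interest in Vantage Shipping BV: 16%.
Aggregating (R1): 13.05% + 12.07% + 16.74% + 16% = 57.86%.

57.86%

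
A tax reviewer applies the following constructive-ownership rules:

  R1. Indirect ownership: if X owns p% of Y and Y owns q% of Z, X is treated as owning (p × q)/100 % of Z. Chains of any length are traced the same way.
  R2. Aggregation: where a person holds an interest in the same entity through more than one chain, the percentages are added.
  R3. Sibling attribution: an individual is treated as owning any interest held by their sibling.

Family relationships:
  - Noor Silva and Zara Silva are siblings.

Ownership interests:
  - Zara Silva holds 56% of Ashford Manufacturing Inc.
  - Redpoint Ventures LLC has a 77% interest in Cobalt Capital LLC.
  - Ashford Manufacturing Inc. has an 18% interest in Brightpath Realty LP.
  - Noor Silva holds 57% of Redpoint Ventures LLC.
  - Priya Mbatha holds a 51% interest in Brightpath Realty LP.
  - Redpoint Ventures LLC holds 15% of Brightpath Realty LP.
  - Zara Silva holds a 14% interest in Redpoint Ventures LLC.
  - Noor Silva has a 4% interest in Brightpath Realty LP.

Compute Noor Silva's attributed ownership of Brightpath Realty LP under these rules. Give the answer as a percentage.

24.73%

By sibling attribution (R3), Noor Silva is treated as also owning Zara Silva's interest in Redpoint Ventures LLC, giving 57% + 14% = 71%.
By sibling attribution (R3), Noor Silva is treated as owning Zara Silva's 56% interest in Ashford Manufacturing Inc.
Chain via Redpoint Ventures LLC (R1): 71% × 15% = 10.65% of Brightpath Realty LP.
Direct interest in Brightpath Realty LP: 4%.
Chain via Ashford Manufacturing Inc. (R1): 56% × 18% = 10.08% of Brightpath Realty LP.
Aggregating (R2): 10.65% + 4% + 10.08% = 24.73%.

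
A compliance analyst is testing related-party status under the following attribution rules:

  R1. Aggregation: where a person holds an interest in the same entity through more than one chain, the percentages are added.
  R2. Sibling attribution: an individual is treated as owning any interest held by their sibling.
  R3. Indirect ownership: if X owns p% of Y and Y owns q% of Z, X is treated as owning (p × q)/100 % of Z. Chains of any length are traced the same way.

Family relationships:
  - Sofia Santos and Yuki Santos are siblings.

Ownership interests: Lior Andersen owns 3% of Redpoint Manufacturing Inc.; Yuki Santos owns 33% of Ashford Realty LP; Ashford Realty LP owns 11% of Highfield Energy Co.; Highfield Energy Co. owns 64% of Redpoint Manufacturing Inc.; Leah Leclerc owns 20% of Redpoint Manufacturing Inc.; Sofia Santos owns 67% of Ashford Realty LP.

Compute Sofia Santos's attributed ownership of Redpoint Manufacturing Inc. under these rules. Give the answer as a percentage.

7.04%

By sibling attribution (R2), Sofia Santos is treated as also owning Yuki Santos's interest in Ashford Realty LP, giving 67% + 33% = 100%.
Chain via Ashford Realty LP → Highfield Energy Co. (R3): 100% × 11% × 64% = 7.04% of Redpoint Manufacturing Inc.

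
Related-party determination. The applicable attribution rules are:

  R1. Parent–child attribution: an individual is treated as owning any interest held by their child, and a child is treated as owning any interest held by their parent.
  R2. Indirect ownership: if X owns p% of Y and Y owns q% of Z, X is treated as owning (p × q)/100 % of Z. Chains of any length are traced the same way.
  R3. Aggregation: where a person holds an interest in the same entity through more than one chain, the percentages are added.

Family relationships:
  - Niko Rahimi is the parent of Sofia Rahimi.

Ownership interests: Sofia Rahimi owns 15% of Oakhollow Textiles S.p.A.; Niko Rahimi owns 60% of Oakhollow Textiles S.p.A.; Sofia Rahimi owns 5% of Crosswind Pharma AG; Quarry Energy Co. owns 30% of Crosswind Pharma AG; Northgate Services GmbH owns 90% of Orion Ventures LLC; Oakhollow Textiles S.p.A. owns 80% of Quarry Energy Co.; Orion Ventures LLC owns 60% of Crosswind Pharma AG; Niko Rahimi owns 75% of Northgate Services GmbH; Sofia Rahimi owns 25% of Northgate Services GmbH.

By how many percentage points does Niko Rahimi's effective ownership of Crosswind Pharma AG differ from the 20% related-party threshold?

57

By parent–child attribution (R1), Niko Rahimi is treated as also owning Sofia Rahimi's interest in Oakhollow Textiles S.p.A, giving 60% + 15% = 75%.
By parent–child attribution (R1), Niko Rahimi is treated as also owning Sofia Rahimi's interest in Northgate Services GmbH, giving 75% + 25% = 100%.
By parent–child attribution (R1), Niko Rahimi is treated as owning Sofia Rahimi's 5% interest in Crosswind Pharma AG.
Chain via Oakhollow Textiles S.p.A. → Quarry Energy Co. (R2): 75% × 80% × 30% = 18% of Crosswind Pharma AG.
Chain via Northgate Services GmbH → Orion Ventures LLC (R2): 100% × 90% × 60% = 54% of Crosswind Pharma AG.
Direct interest in Crosswind Pharma AG: 5%.
Aggregating (R3): 18% + 54% + 5% = 77%.
77% exceeds the 20% threshold by 57 percentage points.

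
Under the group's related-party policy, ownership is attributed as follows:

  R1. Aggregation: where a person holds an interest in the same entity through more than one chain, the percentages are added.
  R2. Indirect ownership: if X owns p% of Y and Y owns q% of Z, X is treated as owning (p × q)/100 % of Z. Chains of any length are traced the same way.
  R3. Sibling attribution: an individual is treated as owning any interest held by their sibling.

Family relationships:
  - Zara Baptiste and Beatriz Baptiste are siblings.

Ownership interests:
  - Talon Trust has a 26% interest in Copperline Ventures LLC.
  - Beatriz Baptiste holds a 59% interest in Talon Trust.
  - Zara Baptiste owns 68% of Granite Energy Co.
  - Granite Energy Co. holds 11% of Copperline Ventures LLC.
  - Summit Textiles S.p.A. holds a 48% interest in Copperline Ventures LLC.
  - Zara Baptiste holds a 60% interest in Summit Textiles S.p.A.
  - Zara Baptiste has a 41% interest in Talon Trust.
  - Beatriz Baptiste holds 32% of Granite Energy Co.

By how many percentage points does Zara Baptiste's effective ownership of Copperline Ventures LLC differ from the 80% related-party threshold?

14.2

By sibling attribution (R3), Zara Baptiste is treated as also owning Beatriz Baptiste's interest in Granite Energy Co, giving 68% + 32% = 100%.
By sibling attribution (R3), Zara Baptiste is treated as also owning Beatriz Baptiste's interest in Talon Trust, giving 41% + 59% = 100%.
Chain via Granite Energy Co. (R2): 100% × 11% = 11% of Copperline Ventures LLC.
Chain via Talon Trust (R2): 100% × 26% = 26% of Copperline Ventures LLC.
Chain via Summit Textiles S.p.A. (R2): 60% × 48% = 28.8% of Copperline Ventures LLC.
Aggregating (R1): 11% + 26% + 28.8% = 65.8%.
65.8% falls short of the 80% threshold by 14.2 percentage points.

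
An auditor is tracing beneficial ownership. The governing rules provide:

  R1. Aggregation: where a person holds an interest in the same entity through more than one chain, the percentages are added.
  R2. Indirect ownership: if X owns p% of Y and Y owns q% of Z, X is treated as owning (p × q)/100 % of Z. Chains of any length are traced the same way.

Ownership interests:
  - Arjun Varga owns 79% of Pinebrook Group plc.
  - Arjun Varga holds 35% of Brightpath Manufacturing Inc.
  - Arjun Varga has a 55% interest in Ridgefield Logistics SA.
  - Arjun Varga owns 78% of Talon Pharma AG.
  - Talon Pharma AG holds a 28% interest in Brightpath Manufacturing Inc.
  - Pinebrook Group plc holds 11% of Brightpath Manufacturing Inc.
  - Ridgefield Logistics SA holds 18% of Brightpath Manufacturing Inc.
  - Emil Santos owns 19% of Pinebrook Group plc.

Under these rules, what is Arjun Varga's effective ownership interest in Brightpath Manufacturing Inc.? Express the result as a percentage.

Chain via Ridgefield Logistics SA (R2): 55% × 18% = 9.9% of Brightpath Manufacturing Inc.
Chain via Talon Pharma AG (R2): 78% × 28% = 21.84% of Brightpath Manufacturing Inc.
Chain via Pinebrook Group plc (R2): 79% × 11% = 8.69% of Brightpath Manufacturing Inc.
Direct interest in Brightpath Manufacturing Inc: 35%.
Aggregating (R1): 9.9% + 21.84% + 8.69% + 35% = 75.43%.

75.43%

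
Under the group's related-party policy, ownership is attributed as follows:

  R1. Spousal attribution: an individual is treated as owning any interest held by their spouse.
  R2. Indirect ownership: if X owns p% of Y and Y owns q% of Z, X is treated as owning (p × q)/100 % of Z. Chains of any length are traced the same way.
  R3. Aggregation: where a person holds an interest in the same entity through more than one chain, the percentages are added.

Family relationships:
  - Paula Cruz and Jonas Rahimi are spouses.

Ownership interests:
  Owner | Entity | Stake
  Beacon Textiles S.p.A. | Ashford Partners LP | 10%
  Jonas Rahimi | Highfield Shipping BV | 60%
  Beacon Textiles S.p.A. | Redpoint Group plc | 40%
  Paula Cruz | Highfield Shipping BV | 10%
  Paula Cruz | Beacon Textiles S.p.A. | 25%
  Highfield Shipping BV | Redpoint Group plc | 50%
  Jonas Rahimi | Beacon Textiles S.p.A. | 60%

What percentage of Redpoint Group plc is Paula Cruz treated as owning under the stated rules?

By spousal attribution (R1), Paula Cruz is treated as also owning Jonas Rahimi's interest in Highfield Shipping BV, giving 10% + 60% = 70%.
By spousal attribution (R1), Paula Cruz is treated as also owning Jonas Rahimi's interest in Beacon Textiles S.p.A, giving 25% + 60% = 85%.
Chain via Highfield Shipping BV (R2): 70% × 50% = 35% of Redpoint Group plc.
Chain via Beacon Textiles S.p.A. (R2): 85% × 40% = 34% of Redpoint Group plc.
Aggregating (R3): 35% + 34% = 69%.

69%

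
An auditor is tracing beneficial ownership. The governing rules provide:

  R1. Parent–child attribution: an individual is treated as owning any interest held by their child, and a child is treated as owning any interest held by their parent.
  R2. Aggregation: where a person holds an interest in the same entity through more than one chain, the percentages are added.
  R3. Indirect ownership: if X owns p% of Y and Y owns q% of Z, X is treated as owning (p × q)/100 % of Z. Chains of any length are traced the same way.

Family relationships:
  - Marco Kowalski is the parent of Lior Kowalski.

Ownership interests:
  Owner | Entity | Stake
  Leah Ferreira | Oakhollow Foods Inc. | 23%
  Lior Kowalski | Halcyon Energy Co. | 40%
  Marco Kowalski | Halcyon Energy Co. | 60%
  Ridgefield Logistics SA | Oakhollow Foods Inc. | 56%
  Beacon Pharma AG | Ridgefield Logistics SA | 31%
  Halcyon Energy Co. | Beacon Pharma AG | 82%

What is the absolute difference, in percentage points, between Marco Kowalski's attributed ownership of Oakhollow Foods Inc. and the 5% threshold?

By parent–child attribution (R1), Marco Kowalski is treated as also owning Lior Kowalski's interest in Halcyon Energy Co, giving 60% + 40% = 100%.
Chain via Halcyon Energy Co. → Beacon Pharma AG → Ridgefield Logistics SA (R3): 100% × 82% × 31% × 56% = 14.2352% of Oakhollow Foods Inc.
14.2352% exceeds the 5% threshold by 9.2352 percentage points.

9.2352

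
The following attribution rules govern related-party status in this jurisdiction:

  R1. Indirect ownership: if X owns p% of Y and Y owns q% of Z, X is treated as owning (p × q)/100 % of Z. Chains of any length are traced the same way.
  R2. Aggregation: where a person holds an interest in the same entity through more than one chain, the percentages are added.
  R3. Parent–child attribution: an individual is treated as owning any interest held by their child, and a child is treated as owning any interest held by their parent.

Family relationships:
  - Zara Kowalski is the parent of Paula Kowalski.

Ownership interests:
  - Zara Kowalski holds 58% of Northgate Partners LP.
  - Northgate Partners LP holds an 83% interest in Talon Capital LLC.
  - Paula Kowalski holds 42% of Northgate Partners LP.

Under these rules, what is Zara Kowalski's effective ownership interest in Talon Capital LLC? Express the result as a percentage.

83%

By parent–child attribution (R3), Zara Kowalski is treated as also owning Paula Kowalski's interest in Northgate Partners LP, giving 58% + 42% = 100%.
Chain via Northgate Partners LP (R1): 100% × 83% = 83% of Talon Capital LLC.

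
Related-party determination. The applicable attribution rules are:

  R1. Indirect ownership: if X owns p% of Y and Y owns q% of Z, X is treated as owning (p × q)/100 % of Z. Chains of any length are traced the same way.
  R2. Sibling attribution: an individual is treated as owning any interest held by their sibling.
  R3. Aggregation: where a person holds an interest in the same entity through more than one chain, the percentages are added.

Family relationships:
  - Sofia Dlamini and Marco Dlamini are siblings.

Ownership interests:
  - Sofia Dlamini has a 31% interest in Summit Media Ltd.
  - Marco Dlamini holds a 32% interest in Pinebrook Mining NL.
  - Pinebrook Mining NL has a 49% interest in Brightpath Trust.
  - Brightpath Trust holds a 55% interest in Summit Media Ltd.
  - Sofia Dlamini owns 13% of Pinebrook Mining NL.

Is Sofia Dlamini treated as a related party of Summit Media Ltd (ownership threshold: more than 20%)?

Yes

By sibling attribution (R2), Sofia Dlamini is treated as also owning Marco Dlamini's interest in Pinebrook Mining NL, giving 13% + 32% = 45%.
Chain via Pinebrook Mining NL → Brightpath Trust (R1): 45% × 49% × 55% = 12.1275% of Summit Media Ltd.
Direct interest in Summit Media Ltd: 31%.
Aggregating (R3): 12.1275% + 31% = 43.1275%.
43.1275% exceeds the 20% threshold, so Sofia is a related party to Summit Media Ltd.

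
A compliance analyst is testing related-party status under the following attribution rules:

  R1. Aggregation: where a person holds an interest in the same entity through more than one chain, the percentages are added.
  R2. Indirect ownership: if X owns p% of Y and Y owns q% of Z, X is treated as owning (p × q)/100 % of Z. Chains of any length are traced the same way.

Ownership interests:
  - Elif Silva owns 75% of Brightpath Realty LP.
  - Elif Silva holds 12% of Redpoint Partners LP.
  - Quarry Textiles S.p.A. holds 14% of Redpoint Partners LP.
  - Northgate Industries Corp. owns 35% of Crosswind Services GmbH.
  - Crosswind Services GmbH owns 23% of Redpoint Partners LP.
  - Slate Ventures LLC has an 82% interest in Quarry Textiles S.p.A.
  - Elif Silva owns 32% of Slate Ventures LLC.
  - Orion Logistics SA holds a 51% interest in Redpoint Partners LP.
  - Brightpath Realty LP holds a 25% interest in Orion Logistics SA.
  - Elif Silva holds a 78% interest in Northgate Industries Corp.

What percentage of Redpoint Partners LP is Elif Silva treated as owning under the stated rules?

31.5151%

Chain via Northgate Industries Corp. → Crosswind Services GmbH (R2): 78% × 35% × 23% = 6.279% of Redpoint Partners LP.
Chain via Slate Ventures LLC → Quarry Textiles S.p.A. (R2): 32% × 82% × 14% = 3.6736% of Redpoint Partners LP.
Chain via Brightpath Realty LP → Orion Logistics SA (R2): 75% × 25% × 51% = 9.5625% of Redpoint Partners LP.
Direct interest in Redpoint Partners LP: 12%.
Aggregating (R1): 6.279% + 3.6736% + 9.5625% + 12% = 31.5151%.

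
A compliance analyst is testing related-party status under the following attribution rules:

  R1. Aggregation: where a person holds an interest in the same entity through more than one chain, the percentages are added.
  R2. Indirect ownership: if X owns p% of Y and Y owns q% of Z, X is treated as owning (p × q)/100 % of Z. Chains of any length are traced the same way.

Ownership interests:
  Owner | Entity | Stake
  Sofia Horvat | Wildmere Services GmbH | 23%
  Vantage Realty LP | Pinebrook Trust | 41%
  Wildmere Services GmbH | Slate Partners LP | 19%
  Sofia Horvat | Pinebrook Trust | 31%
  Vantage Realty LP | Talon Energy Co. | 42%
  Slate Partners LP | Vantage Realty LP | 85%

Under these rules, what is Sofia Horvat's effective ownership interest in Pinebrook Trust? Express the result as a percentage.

32.522945%

Chain via Wildmere Services GmbH → Slate Partners LP → Vantage Realty LP (R2): 23% × 19% × 85% × 41% = 1.522945% of Pinebrook Trust.
Direct interest in Pinebrook Trust: 31%.
Aggregating (R1): 1.522945% + 31% = 32.522945%.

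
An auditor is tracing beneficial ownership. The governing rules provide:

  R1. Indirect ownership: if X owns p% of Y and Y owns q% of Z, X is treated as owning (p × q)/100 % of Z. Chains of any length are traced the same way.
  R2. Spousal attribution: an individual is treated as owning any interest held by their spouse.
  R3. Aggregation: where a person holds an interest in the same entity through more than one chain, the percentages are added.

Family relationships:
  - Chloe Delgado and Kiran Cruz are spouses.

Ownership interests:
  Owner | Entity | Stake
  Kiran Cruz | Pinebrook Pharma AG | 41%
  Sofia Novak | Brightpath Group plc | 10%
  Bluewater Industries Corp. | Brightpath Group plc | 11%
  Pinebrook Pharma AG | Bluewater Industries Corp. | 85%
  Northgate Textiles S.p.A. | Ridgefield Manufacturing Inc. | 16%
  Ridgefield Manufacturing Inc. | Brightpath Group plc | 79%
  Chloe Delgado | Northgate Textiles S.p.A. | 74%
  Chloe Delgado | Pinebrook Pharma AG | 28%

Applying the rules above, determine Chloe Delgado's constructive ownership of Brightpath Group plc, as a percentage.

15.8051%

By spousal attribution (R2), Chloe Delgado is treated as also owning Kiran Cruz's interest in Pinebrook Pharma AG, giving 28% + 41% = 69%.
Chain via Pinebrook Pharma AG → Bluewater Industries Corp. (R1): 69% × 85% × 11% = 6.4515% of Brightpath Group plc.
Chain via Northgate Textiles S.p.A. → Ridgefield Manufacturing Inc. (R1): 74% × 16% × 79% = 9.3536% of Brightpath Group plc.
Aggregating (R3): 6.4515% + 9.3536% = 15.8051%.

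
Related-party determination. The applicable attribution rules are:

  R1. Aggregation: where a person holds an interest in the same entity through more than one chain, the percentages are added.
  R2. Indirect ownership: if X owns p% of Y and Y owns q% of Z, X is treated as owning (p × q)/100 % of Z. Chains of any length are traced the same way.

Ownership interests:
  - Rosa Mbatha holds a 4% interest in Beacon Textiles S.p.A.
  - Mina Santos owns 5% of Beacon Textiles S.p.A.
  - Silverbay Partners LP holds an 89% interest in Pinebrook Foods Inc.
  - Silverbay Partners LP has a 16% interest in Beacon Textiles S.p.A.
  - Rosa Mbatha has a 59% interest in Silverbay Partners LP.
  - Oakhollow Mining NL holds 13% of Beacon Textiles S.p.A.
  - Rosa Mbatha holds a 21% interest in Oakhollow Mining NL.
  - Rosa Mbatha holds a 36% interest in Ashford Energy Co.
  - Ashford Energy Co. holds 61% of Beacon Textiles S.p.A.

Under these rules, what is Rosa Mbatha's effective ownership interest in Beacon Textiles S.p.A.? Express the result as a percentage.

Chain via Oakhollow Mining NL (R2): 21% × 13% = 2.73% of Beacon Textiles S.p.A.
Chain via Silverbay Partners LP (R2): 59% × 16% = 9.44% of Beacon Textiles S.p.A.
Chain via Ashford Energy Co. (R2): 36% × 61% = 21.96% of Beacon Textiles S.p.A.
Direct interest in Beacon Textiles S.p.A: 4%.
Aggregating (R1): 2.73% + 9.44% + 21.96% + 4% = 38.13%.

38.13%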